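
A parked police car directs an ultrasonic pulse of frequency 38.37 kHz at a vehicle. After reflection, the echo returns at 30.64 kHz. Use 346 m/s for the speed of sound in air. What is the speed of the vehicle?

39 m/s

Double Doppler shift off a moving reflector: f₂ = f₀ · (v + u)/(v − u) (u > 0 toward emitter).
Rearranging, u = v · (f₂ − f₀)/(f₂ + f₀) = 346 × -7.73/69.01 ≈ -39 m/s.
So the vehicle is moving at 39 m/s away from the emitter.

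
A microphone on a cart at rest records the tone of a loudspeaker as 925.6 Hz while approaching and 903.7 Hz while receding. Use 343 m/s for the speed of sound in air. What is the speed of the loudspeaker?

4.1 m/s

f₁/f₂ = (v + v_s)/(v − v_s), so v_s = v · (f₁ − f₂)/(f₁ + f₂).
v_s = 343 × (925.6 − 903.7)/(925.6 + 903.7) = 343 × 21.9/1829.3 ≈ 4.1 m/s.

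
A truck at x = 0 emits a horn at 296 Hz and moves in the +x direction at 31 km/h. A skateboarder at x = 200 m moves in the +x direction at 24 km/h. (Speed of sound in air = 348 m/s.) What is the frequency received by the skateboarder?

298 Hz

31 km/h = 8.611 m/s; 24 km/h = 6.667 m/s.
The observer lies on the +x side, so the source is heading toward the observer and the observer is heading away from the source.
With source approaching and observer receding, f' = f · (v − v_o)/(v − v_s).
f' = 296 × (348 − 6.667)/(348 − 8.611) = 296 × 341.33/339.39 ≈ 298 Hz.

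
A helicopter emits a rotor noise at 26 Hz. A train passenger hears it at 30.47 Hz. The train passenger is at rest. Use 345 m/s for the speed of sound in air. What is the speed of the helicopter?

51 m/s

f' > f, so the helicopter is approaching.
f' = f · v/(v − v_s) ⇒ v_s = v · |1 − f/f'|.
v_s = 345 × |1 − 26/30.47| = 345 × 0.1467 ≈ 51 m/s.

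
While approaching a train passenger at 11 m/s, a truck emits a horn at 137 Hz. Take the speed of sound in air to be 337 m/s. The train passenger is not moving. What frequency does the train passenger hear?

Only the source moves, toward the listener, so f' = f · v/(v − v_s).
f' = 137 × 337/(337 − 11) = 137 × 337/326 ≈ 142 Hz.

142 Hz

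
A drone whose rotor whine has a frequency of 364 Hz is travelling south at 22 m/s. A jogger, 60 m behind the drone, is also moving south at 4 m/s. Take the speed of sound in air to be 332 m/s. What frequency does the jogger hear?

345 Hz

The jogger is behind, so the drone is moving away from it while the jogger is moving toward the drone.
Both move, so f' = f · (v + v_o)/(v + v_s).
f' = 364 × (332 + 4)/(332 + 22) = 364 × 336/354 ≈ 345 Hz.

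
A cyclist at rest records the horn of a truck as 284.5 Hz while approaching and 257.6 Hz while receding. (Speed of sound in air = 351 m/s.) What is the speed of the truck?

f₁/f₂ = (v + v_s)/(v − v_s), so v_s = v · (f₁ − f₂)/(f₁ + f₂).
v_s = 351 × (284.5 − 257.6)/(284.5 + 257.6) = 351 × 26.9/542.1 ≈ 17.4 m/s.

17.4 m/s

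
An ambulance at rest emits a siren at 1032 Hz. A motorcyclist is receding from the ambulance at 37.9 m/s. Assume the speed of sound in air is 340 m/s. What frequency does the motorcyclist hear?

Only the observer moves, away from the source, so f' = f · (v − v_o)/v.
f' = 1032 × (340 − 37.9)/340 = 1032 × 302.1/340 ≈ 917 Hz.

917 Hz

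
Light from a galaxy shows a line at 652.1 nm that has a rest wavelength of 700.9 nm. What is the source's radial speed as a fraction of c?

λ'/λ₀ = 0.9304 < 1 (blueshift), so the source is approaching.
λ'/λ₀ = √((1 − β)/(1 + β)) for an approaching source ⇒ β = (1 − r²)/(1 + r²) with r = λ'/λ₀.
β = (1 − 0.8656)/(1 + 0.8656) ≈ 0.072.

0.072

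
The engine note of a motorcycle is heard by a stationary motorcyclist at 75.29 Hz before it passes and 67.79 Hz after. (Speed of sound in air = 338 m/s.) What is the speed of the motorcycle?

f₁/f₂ = (v + v_s)/(v − v_s), so v_s = v · (f₁ − f₂)/(f₁ + f₂).
v_s = 338 × (75.29 − 67.79)/(75.29 + 67.79) = 338 × 7.50/143.08 ≈ 17.7 m/s.

17.7 m/s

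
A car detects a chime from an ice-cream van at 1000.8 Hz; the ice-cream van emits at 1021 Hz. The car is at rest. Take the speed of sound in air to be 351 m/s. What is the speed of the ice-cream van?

f' < f, so the ice-cream van is receding.
f' = f · v/(v + v_s) ⇒ v_s = v · |1 − f/f'|.
v_s = 351 × |1 − 1021/1000.8| = 351 × 0.02018 ≈ 7.1 m/s.

7.1 m/s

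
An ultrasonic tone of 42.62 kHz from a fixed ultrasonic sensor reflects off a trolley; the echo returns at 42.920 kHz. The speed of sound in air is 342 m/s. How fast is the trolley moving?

1.20 m/s

Double Doppler shift off a moving reflector: f₂ = f₀ · (v + u)/(v − u) (u > 0 toward emitter).
Rearranging, u = v · (f₂ − f₀)/(f₂ + f₀) = 342 × 0.300/85.540 ≈ 1.20 m/s.
So the trolley is moving at 1.20 m/s toward the emitter.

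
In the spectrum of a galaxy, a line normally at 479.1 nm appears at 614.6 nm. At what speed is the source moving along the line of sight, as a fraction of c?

0.244c

λ'/λ₀ = 1.2828 > 1 (redshift), so the source is receding.
λ'/λ₀ = √((1 + β)/(1 − β)) for a receding source ⇒ β = (r² − 1)/(r² + 1) with r = λ'/λ₀.
β = (1.6456 − 1)/(1.6456 + 1) ≈ 0.244.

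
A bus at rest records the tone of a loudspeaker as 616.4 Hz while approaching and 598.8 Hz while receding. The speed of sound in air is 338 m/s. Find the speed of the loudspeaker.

4.9 m/s

f₁/f₂ = (v + v_s)/(v − v_s), so v_s = v · (f₁ − f₂)/(f₁ + f₂).
v_s = 338 × (616.4 − 598.8)/(616.4 + 598.8) = 338 × 17.6/1215.2 ≈ 4.9 m/s.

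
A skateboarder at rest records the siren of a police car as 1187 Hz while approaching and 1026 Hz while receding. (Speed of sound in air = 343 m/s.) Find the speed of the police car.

f₁/f₂ = (v + v_s)/(v − v_s), so v_s = v · (f₁ − f₂)/(f₁ + f₂).
v_s = 343 × (1187 − 1026)/(1187 + 1026) = 343 × 161/2213 ≈ 25.0 m/s.

25.0 m/s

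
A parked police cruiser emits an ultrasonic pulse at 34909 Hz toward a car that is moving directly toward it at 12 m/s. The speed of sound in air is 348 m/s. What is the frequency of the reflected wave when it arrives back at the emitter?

The car first receives the wave as a moving observer: f₁ = f₀ · (v + u)/v = 34909 × (348 + 12)/348 ≈ 36113 Hz.
On reflection it acts as a source moving toward the stationary detector: f₂ = f₁ · v/(v − u) = 36113 × 348/336 ≈ 37402 Hz.
Equivalently f₂ = f₀ · (v + u)/(v − u).

37402 Hz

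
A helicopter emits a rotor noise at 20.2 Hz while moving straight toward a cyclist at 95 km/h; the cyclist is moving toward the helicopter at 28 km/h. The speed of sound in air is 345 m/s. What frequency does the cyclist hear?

22.4 Hz

95 km/h = 26.39 m/s; 28 km/h = 7.778 m/s.
Both move, so f' = f · (v + v_o)/(v − v_s).
f' = 20.2 × (345 + 7.778)/(345 − 26.39) = 20.2 × 352.78/318.61 ≈ 22.4 Hz.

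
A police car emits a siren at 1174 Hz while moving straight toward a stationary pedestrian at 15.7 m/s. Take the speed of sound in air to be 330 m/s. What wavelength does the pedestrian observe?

Moving source, stationary observer: f' = f · v/(v − v_s) since the source is approaching.
f' = 1174 × 330/(330 − 15.7) ≈ 1233 Hz.
λ' = v/f' = 330/1232.64 ≈ 26.8 cm.

26.8 cm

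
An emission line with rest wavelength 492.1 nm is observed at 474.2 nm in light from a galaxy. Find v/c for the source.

λ'/λ₀ = 0.9636 < 1 (blueshift), so the source is approaching.
λ'/λ₀ = √((1 − β)/(1 + β)) for an approaching source ⇒ β = (1 − r²)/(1 + r²) with r = λ'/λ₀.
β = (1 − 0.9286)/(1 + 0.9286) ≈ 0.037.

0.037c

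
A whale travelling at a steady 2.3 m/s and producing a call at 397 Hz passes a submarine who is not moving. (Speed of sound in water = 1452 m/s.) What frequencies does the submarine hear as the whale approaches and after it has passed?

398 Hz approaching; 396 Hz receding

Approaching: f₁ = f · v/(v − v_s) = 397 × 1452/1449.7 ≈ 398 Hz.
Receding: f₂ = f · v/(v + v_s) = 397 × 1452/1454.3 ≈ 396 Hz.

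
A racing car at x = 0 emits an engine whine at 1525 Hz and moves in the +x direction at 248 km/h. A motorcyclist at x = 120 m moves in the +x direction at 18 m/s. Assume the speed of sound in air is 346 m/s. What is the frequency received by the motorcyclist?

248 km/h = 68.89 m/s.
The observer lies on the +x side, so the source is heading toward the observer and the observer is heading away from the source.
Both move, so f' = f · (v − v_o)/(v − v_s).
f' = 1525 × (346 − 18)/(346 − 68.89) = 1525 × 328/277.11 ≈ 1805 Hz.

1805 Hz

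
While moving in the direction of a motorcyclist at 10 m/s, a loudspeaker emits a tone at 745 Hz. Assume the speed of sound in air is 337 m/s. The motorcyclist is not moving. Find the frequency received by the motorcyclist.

768 Hz

Only the source moves, toward the listener, so f' = f · v/(v − v_s).
f' = 745 × 337/(337 − 10) = 745 × 337/327 ≈ 768 Hz.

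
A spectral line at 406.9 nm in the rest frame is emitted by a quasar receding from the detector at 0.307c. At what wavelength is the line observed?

558.8 nm

Relativistic Doppler for wavelength: λ' = λ₀ · √((1 + β)/(1 − β)).
λ' = 406.9 × √(1.3070/0.6930) = 406.9 × 1.37332 ≈ 558.8 nm.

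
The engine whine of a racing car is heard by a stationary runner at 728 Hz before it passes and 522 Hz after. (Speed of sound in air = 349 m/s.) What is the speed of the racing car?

58 m/s

f₁/f₂ = (v + v_s)/(v − v_s), so v_s = v · (f₁ − f₂)/(f₁ + f₂).
v_s = 349 × (728 − 522)/(728 + 522) = 349 × 206/1250 ≈ 58 m/s.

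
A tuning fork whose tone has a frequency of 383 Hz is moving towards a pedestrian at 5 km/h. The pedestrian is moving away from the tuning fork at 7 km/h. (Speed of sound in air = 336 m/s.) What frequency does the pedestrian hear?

5 km/h = 1.389 m/s; 7 km/h = 1.944 m/s.
Both move, so f' = f · (v − v_o)/(v − v_s).
f' = 383 × (336 − 1.944)/(336 − 1.389) = 383 × 334.06/334.61 ≈ 382 Hz.

382 Hz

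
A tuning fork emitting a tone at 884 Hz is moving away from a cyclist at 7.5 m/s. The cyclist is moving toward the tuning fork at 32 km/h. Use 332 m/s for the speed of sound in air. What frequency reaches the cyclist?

888 Hz

32 km/h = 8.889 m/s.
General Doppler shift: f' = f · (v + v_o)/(v + v_s).
f' = 884 × (332 + 8.889)/(332 + 7.5) = 884 × 340.89/339.5 ≈ 888 Hz.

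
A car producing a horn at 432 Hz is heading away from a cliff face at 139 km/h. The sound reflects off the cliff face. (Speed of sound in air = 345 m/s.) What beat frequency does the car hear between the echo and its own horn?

139 km/h = 38.61 m/s.
The cliff face receives the sound from a moving source: f₁ = f₀ · v/(v + v_e) = 432 × 345/383.61 ≈ 388.5 Hz.
On the return leg the car is a moving observer: f₂ = f₁ · (v − v_e)/v = 388.5 × 306.39/345 ≈ 345.0 Hz.
Beat against the emitted tone: |f₂ − f₀| = 2v_e·f₀/(v + v_e) = 2 × 38.61 × 432/383.61 ≈ 87 Hz.

87 Hz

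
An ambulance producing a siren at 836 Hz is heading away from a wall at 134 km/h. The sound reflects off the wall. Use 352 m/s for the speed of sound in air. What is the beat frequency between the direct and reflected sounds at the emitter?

134 km/h = 37.22 m/s.
The wall receives the sound from a moving source: f₁ = f₀ · v/(v + v_e) = 836 × 352/389.22 ≈ 756.1 Hz.
On the return leg the ambulance is a moving observer: f₂ = f₁ · (v − v_e)/v = 756.1 × 314.78/352 ≈ 676.1 Hz.
Equivalently f₂ = f₀ · (v − v_e)/(v + v_e).
Beat against the emitted tone: |f₂ − f₀| = 2v_e·f₀/(v + v_e) = 2 × 37.22 × 836/389.22 ≈ 160 Hz.

160 Hz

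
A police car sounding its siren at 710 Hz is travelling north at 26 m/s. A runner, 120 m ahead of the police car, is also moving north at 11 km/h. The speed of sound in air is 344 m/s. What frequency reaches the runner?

761 Hz

11 km/h = 3.056 m/s.
The runner is ahead, so the police car is moving toward it while the runner is moving away from the police car.
Both move, so f' = f · (v − v_o)/(v − v_s).
f' = 710 × (344 − 3.056)/(344 − 26) = 710 × 340.94/318 ≈ 761 Hz.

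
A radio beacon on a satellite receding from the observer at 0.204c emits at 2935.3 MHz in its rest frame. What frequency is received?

2386.7 MHz

Relativistic Doppler for frequency: f' = f₀ · √((1 − β)/(1 + β)).
f' = 2935.3 × √(0.7960/1.2040) = 2935.3 × 0.81310 ≈ 2386.7 MHz.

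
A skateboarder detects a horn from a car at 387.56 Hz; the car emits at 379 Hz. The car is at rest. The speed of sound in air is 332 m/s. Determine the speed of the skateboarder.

f' > f, so the skateboarder is approaching.
f' = f · (v + v_o)/v ⇒ v_o = v · |f'/f − 1|.
v_o = 332 × |387.56/379 − 1| = 332 × 0.02259 ≈ 7.5 m/s.

7.5 m/s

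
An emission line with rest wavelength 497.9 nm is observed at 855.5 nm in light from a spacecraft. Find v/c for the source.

0.494c

λ'/λ₀ = 1.7182 > 1 (redshift), so the source is receding.
λ'/λ₀ = √((1 + β)/(1 − β)) for a receding source ⇒ β = (r² − 1)/(r² + 1) with r = λ'/λ₀.
β = (2.9523 − 1)/(2.9523 + 1) ≈ 0.494.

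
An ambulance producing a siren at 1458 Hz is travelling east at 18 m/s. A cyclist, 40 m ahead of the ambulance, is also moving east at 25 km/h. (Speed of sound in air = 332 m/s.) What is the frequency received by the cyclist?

25 km/h = 6.944 m/s.
The cyclist is ahead, so the ambulance is moving toward it while the cyclist is moving away from the ambulance.
With source approaching and observer receding, f' = f · (v − v_o)/(v − v_s).
f' = 1458 × (332 − 6.944)/(332 − 18) = 1458 × 325.06/314 ≈ 1509 Hz.

1509 Hz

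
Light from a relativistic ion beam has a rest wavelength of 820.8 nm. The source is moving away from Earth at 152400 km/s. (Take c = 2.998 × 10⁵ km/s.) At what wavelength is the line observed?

β = v/c = 152400/299800 = 0.5083.
Relativistic Doppler for wavelength: λ' = λ₀ · √((1 + β)/(1 − β)).
λ' = 820.8 × √(1.5083/0.4917) = 820.8 × 1.75153 ≈ 1437.7 nm.

1437.7 nm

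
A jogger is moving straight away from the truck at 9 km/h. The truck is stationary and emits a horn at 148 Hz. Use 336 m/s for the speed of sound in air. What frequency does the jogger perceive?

9 km/h = 2.5 m/s.
Moving observer, stationary source: f' = f · (v − v_o)/v.
f' = 148 × (336 − 2.5)/336 = 148 × 333.5/336 ≈ 147 Hz.

147 Hz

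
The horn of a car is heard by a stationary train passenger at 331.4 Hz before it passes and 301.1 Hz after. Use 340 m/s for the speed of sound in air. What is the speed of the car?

f₁/f₂ = (v + v_s)/(v − v_s), so v_s = v · (f₁ − f₂)/(f₁ + f₂).
v_s = 340 × (331.4 − 301.1)/(331.4 + 301.1) = 340 × 30.3/632.5 ≈ 16.3 m/s.

16.3 m/s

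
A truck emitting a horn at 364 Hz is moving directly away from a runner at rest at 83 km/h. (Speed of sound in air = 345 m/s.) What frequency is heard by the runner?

83 km/h = 23.06 m/s.
With the source moving away from a stationary observer, f' = f · v/(v + v_s).
f' = 364 × 345/(345 + 23.06) = 364 × 345/368.1 ≈ 341 Hz.

341 Hz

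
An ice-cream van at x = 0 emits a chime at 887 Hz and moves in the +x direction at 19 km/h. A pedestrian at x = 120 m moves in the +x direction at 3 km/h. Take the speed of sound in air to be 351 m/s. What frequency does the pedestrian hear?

19 km/h = 5.278 m/s; 3 km/h = 0.8333 m/s.
The observer lies on the +x side, so the source is heading toward the observer and the observer is heading away from the source.
With source approaching and observer receding, f' = f · (v − v_o)/(v − v_s).
f' = 887 × (351 − 0.8333)/(351 − 5.278) = 887 × 350.17/345.72 ≈ 898 Hz.

898 Hz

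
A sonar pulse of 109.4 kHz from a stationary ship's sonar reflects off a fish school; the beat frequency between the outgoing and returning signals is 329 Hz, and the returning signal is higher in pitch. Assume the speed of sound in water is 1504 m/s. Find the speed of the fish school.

Double Doppler shift off a moving reflector: f₂ = f₀ · (v + u)/(v − u) (u > 0 toward emitter).
Returning signal is higher, so f₂ = f₀ + Δf = 109400 + 329 = 109729 Hz.
Rearranging, u = v · (f₂ − f₀)/(f₂ + f₀) = 1504 × 329/219129 ≈ 2.26 m/s.
So the fish school is moving at 2.26 m/s toward the emitter.

2.26 m/s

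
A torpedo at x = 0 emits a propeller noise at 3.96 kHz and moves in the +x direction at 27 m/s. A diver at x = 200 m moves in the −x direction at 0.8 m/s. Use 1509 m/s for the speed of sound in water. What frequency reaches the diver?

4.03 kHz

The observer lies on the +x side, so the source is heading toward the observer and the observer is heading toward the source.
With source approaching and observer approaching, f' = f · (v + v_o)/(v − v_s).
f' = 3.96 × (1509 + 0.8)/(1509 − 27) = 3.96 × 1509.8/1482 ≈ 4.03 kHz.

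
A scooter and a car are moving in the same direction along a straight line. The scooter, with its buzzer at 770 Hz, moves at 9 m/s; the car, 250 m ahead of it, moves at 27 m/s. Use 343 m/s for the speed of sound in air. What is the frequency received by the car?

The car is ahead, so the scooter is moving toward it while the car is moving away from the scooter.
With source approaching and observer receding, f' = f · (v − v_o)/(v − v_s).
f' = 770 × (343 − 27)/(343 − 9) = 770 × 316/334 ≈ 729 Hz.

729 Hz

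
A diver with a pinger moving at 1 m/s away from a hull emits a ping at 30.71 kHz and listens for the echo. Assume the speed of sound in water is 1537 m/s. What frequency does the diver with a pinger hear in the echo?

30.7 kHz

The hull receives the sound from a moving source: f₁ = f₀ · v/(v + v_e) = 30.71 × 1537/1538 ≈ 30.7 kHz.
On the return leg the diver with a pinger is a moving observer: f₂ = f₁ · (v − v_e)/v = 30.7 × 1536/1537 ≈ 30.7 kHz.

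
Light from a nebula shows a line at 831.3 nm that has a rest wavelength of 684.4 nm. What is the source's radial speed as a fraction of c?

λ'/λ₀ = 1.2146 > 1 (redshift), so the source is receding.
λ'/λ₀ = √((1 + β)/(1 − β)) for a receding source ⇒ β = (r² − 1)/(r² + 1) with r = λ'/λ₀.
β = (1.4754 − 1)/(1.4754 + 1) ≈ 0.192.

0.192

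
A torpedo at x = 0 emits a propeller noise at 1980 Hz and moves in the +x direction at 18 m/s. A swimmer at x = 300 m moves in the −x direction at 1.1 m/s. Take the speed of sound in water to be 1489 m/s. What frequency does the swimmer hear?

The observer lies on the +x side, so the source is heading toward the observer and the observer is heading toward the source.
General Doppler shift: f' = f · (v + v_o)/(v − v_s).
f' = 1980 × (1489 + 1.1)/(1489 − 18) = 1980 × 1490.1/1471 ≈ 2006 Hz.

2006 Hz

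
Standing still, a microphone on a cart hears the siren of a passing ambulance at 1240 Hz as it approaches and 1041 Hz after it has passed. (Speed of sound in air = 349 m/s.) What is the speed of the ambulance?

f₁/f₂ = (v + v_s)/(v − v_s), so v_s = v · (f₁ − f₂)/(f₁ + f₂).
v_s = 349 × (1240 − 1041)/(1240 + 1041) = 349 × 199/2281 ≈ 30 m/s.

30 m/s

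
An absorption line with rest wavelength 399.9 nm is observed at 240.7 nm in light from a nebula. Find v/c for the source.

λ'/λ₀ = 0.6019 < 1 (blueshift), so the source is approaching.
λ'/λ₀ = √((1 − β)/(1 + β)) for an approaching source ⇒ β = (1 − r²)/(1 + r²) with r = λ'/λ₀.
β = (1 − 0.3623)/(1 + 0.3623) ≈ 0.468.

0.468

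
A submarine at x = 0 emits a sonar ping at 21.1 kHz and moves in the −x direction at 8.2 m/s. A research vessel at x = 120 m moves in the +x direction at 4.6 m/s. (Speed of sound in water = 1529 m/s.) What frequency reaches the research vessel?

The observer lies on the +x side, so the source is heading away from the observer and the observer is heading away from the source.
Both move, so f' = f · (v − v_o)/(v + v_s).
f' = 21.1 × (1529 − 4.6)/(1529 + 8.2) = 21.1 × 1524.4/1537.2 ≈ 20.9 kHz.

20.9 kHz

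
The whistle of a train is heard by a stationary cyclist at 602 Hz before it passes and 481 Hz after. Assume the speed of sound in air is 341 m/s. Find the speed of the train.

38 m/s

f₁/f₂ = (v + v_s)/(v − v_s), so v_s = v · (f₁ − f₂)/(f₁ + f₂).
v_s = 341 × (602 − 481)/(602 + 481) = 341 × 121/1083 ≈ 38 m/s.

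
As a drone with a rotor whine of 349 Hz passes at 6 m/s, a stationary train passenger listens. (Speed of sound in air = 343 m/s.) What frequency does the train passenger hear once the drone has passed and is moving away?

Receding: f₂ = f · v/(v + v_s) = 349 × 343/349 ≈ 343 Hz.

343 Hz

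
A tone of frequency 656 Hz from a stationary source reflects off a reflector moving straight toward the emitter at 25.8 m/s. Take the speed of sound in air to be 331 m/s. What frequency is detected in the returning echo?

The reflector first receives the wave as a moving observer: f₁ = f₀ · (v + u)/v = 656 × (331 + 25.8)/331 ≈ 707 Hz.
The reflection then acts as a moving source: f₂ = f₁ · v/(v − u) ≈ 767 Hz.

767 Hz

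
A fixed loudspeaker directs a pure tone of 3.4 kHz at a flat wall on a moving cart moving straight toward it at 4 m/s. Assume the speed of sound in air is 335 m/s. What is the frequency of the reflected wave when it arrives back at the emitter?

3.48 kHz

At the flat wall on a moving cart (a moving observer), f₁ = f₀ · (v + u)/v = 3.4 × 339/335 ≈ 3.44 kHz.
The reflection then acts as a moving source: f₂ = f₁ · v/(v − u) ≈ 3.48 kHz.
Equivalently f₂ = f₀ · (v + u)/(v − u).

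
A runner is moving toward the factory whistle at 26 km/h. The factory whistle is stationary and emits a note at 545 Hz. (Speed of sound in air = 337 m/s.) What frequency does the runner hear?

557 Hz

26 km/h = 7.222 m/s.
Only the observer moves, toward the source, so f' = f · (v + v_o)/v.
f' = 545 × (337 + 7.222)/337 = 545 × 344.22/337 ≈ 557 Hz.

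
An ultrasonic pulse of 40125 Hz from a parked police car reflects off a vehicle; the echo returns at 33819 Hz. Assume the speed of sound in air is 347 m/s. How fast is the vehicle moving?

30 m/s

Double Doppler shift off a moving reflector: f₂ = f₀ · (v + u)/(v − u) (u > 0 toward emitter).
Rearranging, u = v · (f₂ − f₀)/(f₂ + f₀) = 347 × -6306/73944 ≈ -30 m/s.
So the vehicle is moving at 30 m/s away from the emitter.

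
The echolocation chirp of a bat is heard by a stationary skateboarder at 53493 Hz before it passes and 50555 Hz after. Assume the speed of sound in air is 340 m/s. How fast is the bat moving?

9.6 m/s

f₁/f₂ = (v + v_s)/(v − v_s), so v_s = v · (f₁ − f₂)/(f₁ + f₂).
v_s = 340 × (53493 − 50555)/(53493 + 50555) = 340 × 2938/104048 ≈ 9.6 m/s.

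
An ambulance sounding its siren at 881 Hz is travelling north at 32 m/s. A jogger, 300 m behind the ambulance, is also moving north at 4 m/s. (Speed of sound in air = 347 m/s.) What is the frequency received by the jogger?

The jogger is behind, so the ambulance is moving away from it while the jogger is moving toward the ambulance.
General Doppler shift: f' = f · (v + v_o)/(v + v_s).
f' = 881 × (347 + 4)/(347 + 32) = 881 × 351/379 ≈ 816 Hz.

816 Hz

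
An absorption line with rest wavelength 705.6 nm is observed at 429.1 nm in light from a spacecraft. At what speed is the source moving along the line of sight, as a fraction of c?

0.460

λ'/λ₀ = 0.6081 < 1 (blueshift), so the source is approaching.
λ'/λ₀ = √((1 − β)/(1 + β)) for an approaching source ⇒ β = (1 − r²)/(1 + r²) with r = λ'/λ₀.
β = (1 − 0.3698)/(1 + 0.3698) ≈ 0.460.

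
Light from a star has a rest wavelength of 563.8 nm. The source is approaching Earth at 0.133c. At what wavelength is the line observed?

Relativistic Doppler for wavelength: λ' = λ₀ · √((1 − β)/(1 + β)).
λ' = 563.8 × √(0.8670/1.1330) = 563.8 × 0.87477 ≈ 493.2 nm.

493.2 nm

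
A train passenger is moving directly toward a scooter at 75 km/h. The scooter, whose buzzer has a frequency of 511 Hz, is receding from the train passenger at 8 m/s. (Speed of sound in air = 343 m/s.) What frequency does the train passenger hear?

530 Hz

75 km/h = 20.83 m/s.
Both move, so f' = f · (v + v_o)/(v + v_s).
f' = 511 × (343 + 20.83)/(343 + 8) = 511 × 363.83/351 ≈ 530 Hz.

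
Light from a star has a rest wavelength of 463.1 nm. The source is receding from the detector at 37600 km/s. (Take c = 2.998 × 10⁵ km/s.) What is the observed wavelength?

525.3 nm

β = v/c = 37600/299800 = 0.1254.
Relativistic Doppler for wavelength: λ' = λ₀ · √((1 + β)/(1 − β)).
λ' = 463.1 × √(1.1254/0.8746) = 463.1 × 1.13437 ≈ 525.3 nm.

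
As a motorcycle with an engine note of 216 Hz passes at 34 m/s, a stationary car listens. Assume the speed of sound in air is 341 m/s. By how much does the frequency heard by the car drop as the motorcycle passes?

Approaching: f₁ = f · v/(v − v_s) = 216 × 341/307 ≈ 239.9 Hz.
Receding: f₂ = f · v/(v + v_s) = 216 × 341/375 ≈ 196.4 Hz.
Drop: f₁ − f₂ = 2f·v·v_s/(v² − v_s²) = 2 × 216 × 341 × 34/(341² − 34²) ≈ 43.5 Hz.

43.5 Hz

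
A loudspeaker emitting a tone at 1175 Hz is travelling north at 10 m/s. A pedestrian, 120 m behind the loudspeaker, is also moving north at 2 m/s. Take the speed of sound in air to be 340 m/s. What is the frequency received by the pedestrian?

The pedestrian is behind, so the loudspeaker is moving away from it while the pedestrian is moving toward the loudspeaker.
Both move, so f' = f · (v + v_o)/(v + v_s).
f' = 1175 × (340 + 2)/(340 + 10) = 1175 × 342/350 ≈ 1148 Hz.

1148 Hz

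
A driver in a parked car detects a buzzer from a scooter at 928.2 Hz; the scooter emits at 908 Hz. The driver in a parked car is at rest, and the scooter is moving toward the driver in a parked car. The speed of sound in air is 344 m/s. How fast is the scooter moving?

f' = f · v/(v − v_s) ⇒ v_s = v · |1 − f/f'|.
v_s = 344 × |1 − 908/928.2| = 344 × 0.02176 ≈ 7.5 m/s.

7.5 m/s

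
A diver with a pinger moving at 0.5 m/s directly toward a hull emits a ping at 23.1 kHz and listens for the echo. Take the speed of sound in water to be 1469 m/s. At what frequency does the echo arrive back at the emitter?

The hull receives the sound from a moving source: f₁ = f₀ · v/(v − v_e) = 23.1 × 1469/1468.5 ≈ 23.1 kHz.
On the return leg the diver with a pinger is a moving observer: f₂ = f₁ · (v + v_e)/v = 23.1 × 1469.5/1469 ≈ 23.1 kHz.

23.1 kHz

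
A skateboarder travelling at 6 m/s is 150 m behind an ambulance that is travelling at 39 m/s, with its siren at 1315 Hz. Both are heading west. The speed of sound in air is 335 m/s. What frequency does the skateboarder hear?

1199 Hz

The skateboarder is behind, so the ambulance is moving away from it while the skateboarder is moving toward the ambulance.
Both move, so f' = f · (v + v_o)/(v + v_s).
f' = 1315 × (335 + 6)/(335 + 39) = 1315 × 341/374 ≈ 1199 Hz.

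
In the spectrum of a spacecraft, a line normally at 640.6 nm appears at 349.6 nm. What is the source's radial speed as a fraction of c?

0.541

λ'/λ₀ = 0.5457 < 1 (blueshift), so the source is approaching.
λ'/λ₀ = √((1 − β)/(1 + β)) for an approaching source ⇒ β = (1 − r²)/(1 + r²) with r = λ'/λ₀.
β = (1 − 0.2978)/(1 + 0.2978) ≈ 0.541.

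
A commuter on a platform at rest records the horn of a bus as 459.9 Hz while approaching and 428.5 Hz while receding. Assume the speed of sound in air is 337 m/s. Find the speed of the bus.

11.9 m/s

f₁/f₂ = (v + v_s)/(v − v_s), so v_s = v · (f₁ − f₂)/(f₁ + f₂).
v_s = 337 × (459.9 − 428.5)/(459.9 + 428.5) = 337 × 31.4/888.4 ≈ 11.9 m/s.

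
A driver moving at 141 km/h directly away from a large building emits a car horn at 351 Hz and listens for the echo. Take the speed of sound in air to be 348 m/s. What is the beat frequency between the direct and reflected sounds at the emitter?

141 km/h = 39.17 m/s.
The large building receives the sound from a moving source: f₁ = f₀ · v/(v + v_e) = 351 × 348/387.17 ≈ 315.5 Hz.
On the return leg the driver is a moving observer: f₂ = f₁ · (v − v_e)/v = 315.5 × 308.83/348 ≈ 280.0 Hz.
Beat against the emitted tone: |f₂ − f₀| = 2v_e·f₀/(v + v_e) = 2 × 39.17 × 351/387.17 ≈ 71 Hz.

71 Hz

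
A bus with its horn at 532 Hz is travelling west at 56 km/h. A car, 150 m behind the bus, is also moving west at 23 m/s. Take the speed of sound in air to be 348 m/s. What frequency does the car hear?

56 km/h = 15.56 m/s.
The car is behind, so the bus is moving away from it while the car is moving toward the bus.
General Doppler shift: f' = f · (v + v_o)/(v + v_s).
f' = 532 × (348 + 23)/(348 + 15.56) = 532 × 371/363.56 ≈ 543 Hz.

543 Hz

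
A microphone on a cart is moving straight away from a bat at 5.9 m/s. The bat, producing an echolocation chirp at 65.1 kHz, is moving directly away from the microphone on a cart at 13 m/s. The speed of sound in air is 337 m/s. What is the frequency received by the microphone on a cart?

General Doppler shift: f' = f · (v − v_o)/(v + v_s).
f' = 65.1 × (337 − 5.9)/(337 + 13) = 65.1 × 331.1/350 ≈ 61.6 kHz.

61.6 kHz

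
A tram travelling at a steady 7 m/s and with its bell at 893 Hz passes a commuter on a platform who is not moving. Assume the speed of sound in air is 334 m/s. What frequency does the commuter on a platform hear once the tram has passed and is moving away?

Receding: f₂ = f · v/(v + v_s) = 893 × 334/341 ≈ 875 Hz.

875 Hz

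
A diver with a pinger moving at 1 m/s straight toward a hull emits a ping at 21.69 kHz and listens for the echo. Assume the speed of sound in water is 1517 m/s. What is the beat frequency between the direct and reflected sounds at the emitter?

28.6 Hz

The hull receives the sound from a moving source: f₁ = f₀ · v/(v − v_e) = 21.69 × 1517/1516 ≈ 21.7043 kHz.
On the return leg the diver with a pinger is a moving observer: f₂ = f₁ · (v + v_e)/v = 21.7043 × 1518/1517 ≈ 21.7186 kHz.
Beat against the emitted tone (with f₀ = 21690 Hz): |f₂ − f₀| = 2v_e·f₀/(v − v_e) = 2 × 1 × 21690/1516 ≈ 28.6 Hz.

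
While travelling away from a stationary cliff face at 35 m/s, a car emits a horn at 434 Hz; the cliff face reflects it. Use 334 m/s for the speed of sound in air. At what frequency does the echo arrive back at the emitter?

The cliff face receives the sound from a moving source: f₁ = f₀ · v/(v + v_e) = 434 × 334/369 ≈ 393 Hz.
On the return leg the car is a moving observer: f₂ = f₁ · (v − v_e)/v = 393 × 299/334 ≈ 352 Hz.
Equivalently f₂ = f₀ · (v − v_e)/(v + v_e).

352 Hz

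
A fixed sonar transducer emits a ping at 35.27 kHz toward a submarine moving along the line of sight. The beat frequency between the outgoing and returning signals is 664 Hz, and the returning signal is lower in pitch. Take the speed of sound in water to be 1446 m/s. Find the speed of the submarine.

Double Doppler shift off a moving reflector: f₂ = f₀ · (v + u)/(v − u) (u > 0 toward emitter).
Returning signal is lower, so f₂ = f₀ − Δf = 35270 − 664 = 34606 Hz.
Rearranging, u = v · (f₂ − f₀)/(f₂ + f₀) = 1446 × -664/69876 ≈ -13.7 m/s.
So the submarine is moving at 13.7 m/s away from the emitter.

13.7 m/s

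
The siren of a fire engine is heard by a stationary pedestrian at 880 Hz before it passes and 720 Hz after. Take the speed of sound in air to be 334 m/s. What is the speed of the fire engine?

33 m/s

f₁/f₂ = (v + v_s)/(v − v_s), so v_s = v · (f₁ − f₂)/(f₁ + f₂).
v_s = 334 × (880 − 720)/(880 + 720) = 334 × 160/1600 ≈ 33 m/s.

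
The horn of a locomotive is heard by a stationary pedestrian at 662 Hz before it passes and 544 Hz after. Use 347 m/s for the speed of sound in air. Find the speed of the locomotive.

f₁/f₂ = (v + v_s)/(v − v_s), so v_s = v · (f₁ − f₂)/(f₁ + f₂).
v_s = 347 × (662 − 544)/(662 + 544) = 347 × 118/1206 ≈ 34 m/s.

34 m/s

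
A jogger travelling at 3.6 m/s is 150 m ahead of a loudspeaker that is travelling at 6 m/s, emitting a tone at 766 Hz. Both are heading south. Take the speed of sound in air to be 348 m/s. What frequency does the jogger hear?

The jogger is ahead, so the loudspeaker is moving toward it while the jogger is moving away from the loudspeaker.
With source approaching and observer receding, f' = f · (v − v_o)/(v − v_s).
f' = 766 × (348 − 3.6)/(348 − 6) = 766 × 344.4/342 ≈ 771 Hz.

771 Hz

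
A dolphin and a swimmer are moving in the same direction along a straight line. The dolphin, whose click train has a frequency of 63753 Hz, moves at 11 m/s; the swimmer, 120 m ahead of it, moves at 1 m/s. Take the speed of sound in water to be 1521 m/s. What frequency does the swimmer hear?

64175 Hz

The swimmer is ahead, so the dolphin is moving toward it while the swimmer is moving away from the dolphin.
General Doppler shift: f' = f · (v − v_o)/(v − v_s).
f' = 63753 × (1521 − 1)/(1521 − 11) = 63753 × 1520/1510 ≈ 64175 Hz.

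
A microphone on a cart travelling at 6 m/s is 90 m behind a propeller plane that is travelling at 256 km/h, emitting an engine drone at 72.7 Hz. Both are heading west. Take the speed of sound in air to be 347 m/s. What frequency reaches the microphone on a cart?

256 km/h = 71.11 m/s.
The microphone on a cart is behind, so the propeller plane is moving away from it while the microphone on a cart is moving toward the propeller plane.
With source receding and observer approaching, f' = f · (v + v_o)/(v + v_s).
f' = 72.7 × (347 + 6)/(347 + 71.11) = 72.7 × 353/418.11 ≈ 61 Hz.

61 Hz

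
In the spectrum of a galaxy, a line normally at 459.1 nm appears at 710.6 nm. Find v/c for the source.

λ'/λ₀ = 1.5478 > 1 (redshift), so the source is receding.
λ'/λ₀ = √((1 + β)/(1 − β)) for a receding source ⇒ β = (r² − 1)/(r² + 1) with r = λ'/λ₀.
β = (2.3957 − 1)/(2.3957 + 1) ≈ 0.411.

0.411c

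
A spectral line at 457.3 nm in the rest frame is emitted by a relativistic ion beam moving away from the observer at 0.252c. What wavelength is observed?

Relativistic Doppler for wavelength: λ' = λ₀ · √((1 + β)/(1 − β)).
λ' = 457.3 × √(1.2520/0.7480) = 457.3 × 1.29375 ≈ 591.6 nm.

591.6 nm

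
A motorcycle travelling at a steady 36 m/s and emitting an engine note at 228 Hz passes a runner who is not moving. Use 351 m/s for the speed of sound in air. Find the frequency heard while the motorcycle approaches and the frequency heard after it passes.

Approaching: f₁ = f · v/(v − v_s) = 228 × 351/315 ≈ 254 Hz.
Receding: f₂ = f · v/(v + v_s) = 228 × 351/387 ≈ 207 Hz.

254 Hz approaching; 207 Hz receding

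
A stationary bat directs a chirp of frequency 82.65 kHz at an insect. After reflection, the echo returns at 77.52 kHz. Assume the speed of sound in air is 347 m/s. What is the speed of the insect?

Double Doppler shift off a moving reflector: f₂ = f₀ · (v + u)/(v − u) (u > 0 toward emitter).
Rearranging, u = v · (f₂ − f₀)/(f₂ + f₀) = 347 × -5.13/160.17 ≈ -11.1 m/s.
So the insect is moving at 11.1 m/s away from the emitter.

11.1 m/s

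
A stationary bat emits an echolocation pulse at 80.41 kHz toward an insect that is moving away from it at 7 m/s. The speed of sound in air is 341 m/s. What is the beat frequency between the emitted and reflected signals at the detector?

3235 Hz

The insect first receives the wave as a moving observer: f₁ = f₀ · (v − u)/v = 80.41 × (341 − 7)/341 ≈ 78.76 kHz.
On reflection it acts as a source moving away from the stationary detector: f₂ = f₁ · v/(v + u) = 78.76 × 341/348 ≈ 77.18 kHz.
Beat frequency (with f₀ = 80410 Hz): |f₂ − f₀| = 2u·f₀/(v + u) = 2 × 7 × 80410/348 ≈ 3235 Hz.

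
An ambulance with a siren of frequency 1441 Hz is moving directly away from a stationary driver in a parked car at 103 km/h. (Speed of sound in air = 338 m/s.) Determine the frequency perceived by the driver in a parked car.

103 km/h = 28.61 m/s.
With the source moving away from a stationary observer, f' = f · v/(v + v_s).
f' = 1441 × 338/(338 + 28.61) = 1441 × 338/366.6 ≈ 1329 Hz.

1329 Hz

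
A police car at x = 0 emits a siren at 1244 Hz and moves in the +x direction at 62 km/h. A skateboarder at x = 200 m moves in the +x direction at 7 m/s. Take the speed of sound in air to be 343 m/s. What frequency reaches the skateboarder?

1283 Hz

62 km/h = 17.22 m/s.
The observer lies on the +x side, so the source is heading toward the observer and the observer is heading away from the source.
General Doppler shift: f' = f · (v − v_o)/(v − v_s).
f' = 1244 × (343 − 7)/(343 − 17.22) = 1244 × 336/325.78 ≈ 1283 Hz.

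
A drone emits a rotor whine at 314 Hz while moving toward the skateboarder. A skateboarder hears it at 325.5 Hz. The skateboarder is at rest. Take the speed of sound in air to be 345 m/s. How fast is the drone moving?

12.2 m/s

f' = f · v/(v − v_s) ⇒ v_s = v · |1 − f/f'|.
v_s = 345 × |1 − 314/325.5| = 345 × 0.03533 ≈ 12.2 m/s.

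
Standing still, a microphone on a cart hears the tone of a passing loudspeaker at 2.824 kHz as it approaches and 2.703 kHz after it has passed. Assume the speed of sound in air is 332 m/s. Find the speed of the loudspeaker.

7.3 m/s

f₁/f₂ = (v + v_s)/(v − v_s), so v_s = v · (f₁ − f₂)/(f₁ + f₂).
v_s = 332 × (2.824 − 2.703)/(2.824 + 2.703) = 332 × 0.121/5.527 ≈ 7.3 m/s.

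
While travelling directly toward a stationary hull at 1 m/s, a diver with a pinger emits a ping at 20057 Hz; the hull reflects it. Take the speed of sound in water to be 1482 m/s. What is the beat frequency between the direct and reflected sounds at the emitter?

The hull receives the sound from a moving source: f₁ = f₀ · v/(v − v_e) = 20057 × 1482/1481 ≈ 20070.5 Hz.
On the return leg the diver with a pinger is a moving observer: f₂ = f₁ · (v + v_e)/v = 20070.5 × 1483/1482 ≈ 20084.1 Hz.
Beat against the emitted tone: |f₂ − f₀| = 2v_e·f₀/(v − v_e) = 2 × 1 × 20057/1481 ≈ 27.1 Hz.

27.1 Hz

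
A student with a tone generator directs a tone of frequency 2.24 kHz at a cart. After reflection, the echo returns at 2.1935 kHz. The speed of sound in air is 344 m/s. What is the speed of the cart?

3.6 m/s

Double Doppler shift off a moving reflector: f₂ = f₀ · (v + u)/(v − u) (u > 0 toward emitter).
Rearranging, u = v · (f₂ − f₀)/(f₂ + f₀) = 344 × -0.0465/4.4335 ≈ -3.6 m/s.
So the cart is moving at 3.6 m/s away from the emitter.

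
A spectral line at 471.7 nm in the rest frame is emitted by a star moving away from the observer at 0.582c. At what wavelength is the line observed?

917.7 nm

Relativistic Doppler for wavelength: λ' = λ₀ · √((1 + β)/(1 − β)).
λ' = 471.7 × √(1.5820/0.4180) = 471.7 × 1.94543 ≈ 917.7 nm.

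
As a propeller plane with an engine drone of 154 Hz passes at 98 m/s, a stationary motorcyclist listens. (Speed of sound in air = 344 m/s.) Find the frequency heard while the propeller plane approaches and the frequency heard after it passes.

Approaching: f₁ = f · v/(v − v_s) = 154 × 344/246 ≈ 215 Hz.
Receding: f₂ = f · v/(v + v_s) = 154 × 344/442 ≈ 120 Hz.

215 Hz approaching; 120 Hz receding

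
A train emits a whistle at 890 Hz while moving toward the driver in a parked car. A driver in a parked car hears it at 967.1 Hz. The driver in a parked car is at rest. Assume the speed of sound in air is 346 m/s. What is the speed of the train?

28 m/s

f' = f · v/(v − v_s) ⇒ v_s = v · |1 − f/f'|.
v_s = 346 × |1 − 890/967.1| = 346 × 0.07972 ≈ 28 m/s.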